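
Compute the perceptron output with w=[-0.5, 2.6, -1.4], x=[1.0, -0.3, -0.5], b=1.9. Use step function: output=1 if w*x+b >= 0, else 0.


z = w . x + b
= -0.5*1.0 + 2.6*-0.3 + -1.4*-0.5 + 1.9
= -0.5 + -0.78 + 0.7 + 1.9
= -0.58 + 1.9
= 1.32
Since z = 1.32 >= 0, output = 1

1


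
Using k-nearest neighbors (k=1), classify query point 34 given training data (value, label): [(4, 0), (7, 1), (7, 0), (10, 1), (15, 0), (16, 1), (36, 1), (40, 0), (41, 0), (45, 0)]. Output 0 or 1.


Distances from query 34:
Point 36 (class 1): distance = 2
K=1 nearest neighbors: classes = [1]
Votes for class 1: 1 / 1
Majority vote => class 1

1


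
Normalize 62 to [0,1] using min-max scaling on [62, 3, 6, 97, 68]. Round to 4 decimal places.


Min = 3, Max = 97
Range = 97 - 3 = 94
Scaled = (x - min) / (max - min)
= (62 - 3) / 94
= 59 / 94
= 0.6277

0.6277


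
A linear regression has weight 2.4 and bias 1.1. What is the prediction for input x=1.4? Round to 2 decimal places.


y = 2.4 * 1.4 + (1.1)
= 3.36 + (1.1)
= 4.46

4.46


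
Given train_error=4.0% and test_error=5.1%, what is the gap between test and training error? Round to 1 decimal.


Generalization gap = test_error - train_error
= 5.1 - 4.0
= 1.1%
A small gap suggests good generalization.

1.1


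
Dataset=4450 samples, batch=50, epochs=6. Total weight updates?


Iterations per epoch = 4450 / 50 = 89
Total updates = iterations_per_epoch * epochs
= 89 * 6
= 534

534


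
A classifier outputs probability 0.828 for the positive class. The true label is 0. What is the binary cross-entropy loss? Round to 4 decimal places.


For y=0: Loss = -log(1-p)
= -log(1 - 0.828)
= -log(0.172)
= -(-1.7603)
= 1.7603

1.7603


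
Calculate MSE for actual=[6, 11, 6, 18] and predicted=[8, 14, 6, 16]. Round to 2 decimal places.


Differences: [-2, -3, 0, 2]
Squared errors: [4, 9, 0, 4]
Sum of squared errors = 17
MSE = 17 / 4 = 4.25

4.25


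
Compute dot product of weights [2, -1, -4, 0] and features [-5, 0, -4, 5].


Element-wise products:
2 * -5 = -10
-1 * 0 = 0
-4 * -4 = 16
0 * 5 = 0
Sum = -10 + 0 + 16 + 0
= 6

6


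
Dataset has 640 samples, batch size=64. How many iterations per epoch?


Iterations per epoch = dataset_size / batch_size
= 640 / 64
= 10

10


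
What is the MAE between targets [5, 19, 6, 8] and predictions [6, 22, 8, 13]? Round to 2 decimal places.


Absolute errors: [1, 3, 2, 5]
Sum of absolute errors = 11
MAE = 11 / 4 = 2.75

2.75


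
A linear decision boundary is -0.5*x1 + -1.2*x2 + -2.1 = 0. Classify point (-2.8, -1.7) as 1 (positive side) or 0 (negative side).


Compute -0.5 * -2.8 + -1.2 * -1.7 + -2.1
= 1.4 + 2.04 + -2.1
= 1.34
Since 1.34 >= 0, the point is on the positive side.

1


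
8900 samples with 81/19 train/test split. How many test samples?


Train samples = 8900 * 81% = 7209
Test samples = 8900 - 7209
= 1691

1691


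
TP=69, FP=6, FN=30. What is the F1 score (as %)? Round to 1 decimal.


Precision = TP / (TP + FP) = 69 / 75 = 0.92
Recall = TP / (TP + FN) = 69 / 99 = 0.697
F1 = 2 * P * R / (P + R)
= 2 * 0.92 * 0.697 / (0.92 + 0.697)
= 1.2824 / 1.617
= 0.7931
As percentage: 79.3%

79.3


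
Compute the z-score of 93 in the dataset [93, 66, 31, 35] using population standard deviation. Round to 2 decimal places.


Mean = (93 + 66 + 31 + 35) / 4 = 56.25
Variance = sum((x_i - mean)^2) / n = 633.6875
Std = sqrt(633.6875) = 25.1732
Z = (x - mean) / std
= (93 - 56.25) / 25.1732
= 36.75 / 25.1732
= 1.46

1.46


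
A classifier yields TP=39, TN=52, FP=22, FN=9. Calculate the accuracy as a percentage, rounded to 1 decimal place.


Accuracy = (TP + TN) / (TP + TN + FP + FN) * 100
= (39 + 52) / (39 + 52 + 22 + 9)
= 91 / 122
= 0.7459
= 74.6%

74.6


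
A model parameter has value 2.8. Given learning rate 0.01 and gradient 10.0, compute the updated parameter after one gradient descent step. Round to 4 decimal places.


w_new = w_old - lr * gradient
= 2.8 - 0.01 * 10.0
= 2.8 - (0.1)
= 2.7000

2.7000


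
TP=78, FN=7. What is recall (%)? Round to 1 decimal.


Recall = TP / (TP + FN) * 100
= 78 / (78 + 7)
= 78 / 85
= 0.9176
= 91.8%

91.8


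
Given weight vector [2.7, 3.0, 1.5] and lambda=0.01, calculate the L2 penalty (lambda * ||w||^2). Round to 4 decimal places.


Squaring each weight:
2.7^2 = 7.29
3.0^2 = 9.0
1.5^2 = 2.25
Sum of squares = 18.54
Penalty = 0.01 * 18.54 = 0.1854

0.1854


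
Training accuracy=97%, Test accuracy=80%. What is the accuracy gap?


Gap = train_accuracy - test_accuracy
= 97 - 80
= 17%
This gap suggests the model is overfitting.

17


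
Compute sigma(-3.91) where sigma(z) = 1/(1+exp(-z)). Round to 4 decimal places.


sigmoid(z) = 1 / (1 + exp(-z))
exp(-(-3.91)) = exp(3.91) = 49.899
1 + 49.899 = 50.899
1 / 50.899 = 0.0196

0.0196


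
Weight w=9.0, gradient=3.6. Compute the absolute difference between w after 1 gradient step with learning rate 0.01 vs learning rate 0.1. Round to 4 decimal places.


With lr=0.01: w_new = 9.0 - 0.01 * 3.6 = 8.964
With lr=0.1: w_new = 9.0 - 0.1 * 3.6 = 8.64
Absolute difference = |8.964 - 8.64|
= 0.3240

0.3240


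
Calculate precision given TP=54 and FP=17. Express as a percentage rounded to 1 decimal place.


Precision = TP / (TP + FP) * 100
= 54 / (54 + 17)
= 54 / 71
= 0.7606
= 76.1%

76.1


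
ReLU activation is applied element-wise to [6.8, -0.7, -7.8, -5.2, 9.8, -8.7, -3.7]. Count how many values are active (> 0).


ReLU(x) = max(0, x) for each element:
ReLU(6.8) = 6.8
ReLU(-0.7) = 0
ReLU(-7.8) = 0
ReLU(-5.2) = 0
ReLU(9.8) = 9.8
ReLU(-8.7) = 0
ReLU(-3.7) = 0
Active neurons (>0): 2

2


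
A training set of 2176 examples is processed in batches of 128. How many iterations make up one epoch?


Iterations per epoch = dataset_size / batch_size
= 2176 / 128
= 17

17


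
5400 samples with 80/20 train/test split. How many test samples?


Train samples = 5400 * 80% = 4320
Test samples = 5400 - 4320
= 1080

1080


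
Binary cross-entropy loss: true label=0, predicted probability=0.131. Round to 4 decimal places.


For y=0: Loss = -log(1-p)
= -log(1 - 0.131)
= -log(0.869)
= -(-0.1404)
= 0.1404

0.1404


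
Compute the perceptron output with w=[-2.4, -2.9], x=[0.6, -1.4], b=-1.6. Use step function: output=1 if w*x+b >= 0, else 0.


z = w . x + b
= -2.4*0.6 + -2.9*-1.4 + -1.6
= -1.44 + 4.06 + -1.6
= 2.62 + -1.6
= 1.02
Since z = 1.02 >= 0, output = 1

1


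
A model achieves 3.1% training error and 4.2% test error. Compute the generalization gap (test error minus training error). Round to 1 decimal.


Generalization gap = test_error - train_error
= 4.2 - 3.1
= 1.1%
A small gap suggests good generalization.

1.1


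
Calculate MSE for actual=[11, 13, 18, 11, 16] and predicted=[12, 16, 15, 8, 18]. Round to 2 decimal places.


Differences: [-1, -3, 3, 3, -2]
Squared errors: [1, 9, 9, 9, 4]
Sum of squared errors = 32
MSE = 32 / 5 = 6.40

6.40


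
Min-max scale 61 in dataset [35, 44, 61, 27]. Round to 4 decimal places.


Min = 27, Max = 61
Range = 61 - 27 = 34
Scaled = (x - min) / (max - min)
= (61 - 27) / 34
= 34 / 34
= 1.0000

1.0000


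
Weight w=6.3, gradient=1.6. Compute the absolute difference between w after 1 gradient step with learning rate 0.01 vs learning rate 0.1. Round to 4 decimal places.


With lr=0.01: w_new = 6.3 - 0.01 * 1.6 = 6.284
With lr=0.1: w_new = 6.3 - 0.1 * 1.6 = 6.14
Absolute difference = |6.284 - 6.14|
= 0.1440

0.1440


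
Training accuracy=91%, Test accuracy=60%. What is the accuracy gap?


Gap = train_accuracy - test_accuracy
= 91 - 60
= 31%
This large gap strongly indicates overfitting.

31


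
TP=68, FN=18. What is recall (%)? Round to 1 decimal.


Recall = TP / (TP + FN) * 100
= 68 / (68 + 18)
= 68 / 86
= 0.7907
= 79.1%

79.1


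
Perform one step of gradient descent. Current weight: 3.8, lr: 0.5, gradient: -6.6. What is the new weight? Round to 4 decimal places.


w_new = w_old - lr * gradient
= 3.8 - 0.5 * -6.6
= 3.8 - (-3.3)
= 7.1000

7.1000


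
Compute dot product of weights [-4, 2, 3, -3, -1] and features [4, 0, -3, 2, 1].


Element-wise products:
-4 * 4 = -16
2 * 0 = 0
3 * -3 = -9
-3 * 2 = -6
-1 * 1 = -1
Sum = -16 + 0 + -9 + -6 + -1
= -32

-32


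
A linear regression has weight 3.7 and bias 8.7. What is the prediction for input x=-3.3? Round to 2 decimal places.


y = 3.7 * -3.3 + (8.7)
= -12.21 + (8.7)
= -3.51

-3.51


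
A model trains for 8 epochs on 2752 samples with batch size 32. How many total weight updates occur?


Iterations per epoch = 2752 / 32 = 86
Total updates = iterations_per_epoch * epochs
= 86 * 8
= 688

688


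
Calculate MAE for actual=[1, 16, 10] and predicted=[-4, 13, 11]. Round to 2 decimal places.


Absolute errors: [5, 3, 1]
Sum of absolute errors = 9
MAE = 9 / 3 = 3.00

3.00


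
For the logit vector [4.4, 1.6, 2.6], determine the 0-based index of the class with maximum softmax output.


Softmax is a monotonic transformation, so it preserves the argmax.
We need to find the index of the maximum logit.
Index 0: 4.4
Index 1: 1.6
Index 2: 2.6
Maximum logit = 4.4 at index 0

0


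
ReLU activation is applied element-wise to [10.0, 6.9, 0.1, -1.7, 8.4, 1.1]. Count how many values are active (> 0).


ReLU(x) = max(0, x) for each element:
ReLU(10.0) = 10.0
ReLU(6.9) = 6.9
ReLU(0.1) = 0.1
ReLU(-1.7) = 0
ReLU(8.4) = 8.4
ReLU(1.1) = 1.1
Active neurons (>0): 5

5


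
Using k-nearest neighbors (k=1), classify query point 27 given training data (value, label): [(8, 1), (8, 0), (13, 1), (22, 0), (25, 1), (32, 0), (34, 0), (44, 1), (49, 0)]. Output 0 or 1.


Distances from query 27:
Point 25 (class 1): distance = 2
K=1 nearest neighbors: classes = [1]
Votes for class 1: 1 / 1
Majority vote => class 1

1


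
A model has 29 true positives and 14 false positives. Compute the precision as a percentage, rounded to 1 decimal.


Precision = TP / (TP + FP) * 100
= 29 / (29 + 14)
= 29 / 43
= 0.6744
= 67.4%

67.4


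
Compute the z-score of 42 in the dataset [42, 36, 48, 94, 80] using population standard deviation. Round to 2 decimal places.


Mean = (42 + 36 + 48 + 94 + 80) / 5 = 60.0
Variance = sum((x_i - mean)^2) / n = 520.0
Std = sqrt(520.0) = 22.8035
Z = (x - mean) / std
= (42 - 60.0) / 22.8035
= -18.0 / 22.8035
= -0.79

-0.79


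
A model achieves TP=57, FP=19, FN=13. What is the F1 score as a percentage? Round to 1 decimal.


Precision = TP / (TP + FP) = 57 / 76 = 0.75
Recall = TP / (TP + FN) = 57 / 70 = 0.8143
F1 = 2 * P * R / (P + R)
= 2 * 0.75 * 0.8143 / (0.75 + 0.8143)
= 1.2214 / 1.5643
= 0.7808
As percentage: 78.1%

78.1


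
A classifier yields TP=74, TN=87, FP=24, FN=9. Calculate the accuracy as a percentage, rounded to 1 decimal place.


Accuracy = (TP + TN) / (TP + TN + FP + FN) * 100
= (74 + 87) / (74 + 87 + 24 + 9)
= 161 / 194
= 0.8299
= 83.0%

83.0


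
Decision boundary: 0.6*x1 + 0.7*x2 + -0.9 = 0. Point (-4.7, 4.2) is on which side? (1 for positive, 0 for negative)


Compute 0.6 * -4.7 + 0.7 * 4.2 + -0.9
= -2.82 + 2.94 + -0.9
= -0.78
Since -0.78 < 0, the point is on the negative side.

0


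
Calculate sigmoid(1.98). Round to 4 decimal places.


sigmoid(z) = 1 / (1 + exp(-z))
exp(-(1.98)) = exp(-1.98) = 0.1381
1 + 0.1381 = 1.1381
1 / 1.1381 = 0.8787

0.8787


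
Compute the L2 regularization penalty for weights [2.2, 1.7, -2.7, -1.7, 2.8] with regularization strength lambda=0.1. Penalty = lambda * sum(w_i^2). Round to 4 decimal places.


Squaring each weight:
2.2^2 = 4.84
1.7^2 = 2.89
(-2.7)^2 = 7.29
(-1.7)^2 = 2.89
2.8^2 = 7.84
Sum of squares = 25.75
Penalty = 0.1 * 25.75 = 2.5750

2.5750


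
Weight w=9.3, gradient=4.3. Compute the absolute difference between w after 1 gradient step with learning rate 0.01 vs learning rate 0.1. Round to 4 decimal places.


With lr=0.01: w_new = 9.3 - 0.01 * 4.3 = 9.257
With lr=0.1: w_new = 9.3 - 0.1 * 4.3 = 8.87
Absolute difference = |9.257 - 8.87|
= 0.3870

0.3870


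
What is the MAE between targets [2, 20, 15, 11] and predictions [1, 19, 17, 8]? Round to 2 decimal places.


Absolute errors: [1, 1, 2, 3]
Sum of absolute errors = 7
MAE = 7 / 4 = 1.75

1.75


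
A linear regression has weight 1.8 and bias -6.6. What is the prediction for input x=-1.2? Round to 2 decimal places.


y = 1.8 * -1.2 + (-6.6)
= -2.16 + (-6.6)
= -8.76

-8.76


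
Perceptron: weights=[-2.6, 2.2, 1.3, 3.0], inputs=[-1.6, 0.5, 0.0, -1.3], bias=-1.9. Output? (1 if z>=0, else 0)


z = w . x + b
= -2.6*-1.6 + 2.2*0.5 + 1.3*0.0 + 3.0*-1.3 + -1.9
= 4.16 + 1.1 + 0.0 + -3.9 + -1.9
= 1.36 + -1.9
= -0.54
Since z = -0.54 < 0, output = 0

0


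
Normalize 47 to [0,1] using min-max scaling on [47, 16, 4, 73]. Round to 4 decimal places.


Min = 4, Max = 73
Range = 73 - 4 = 69
Scaled = (x - min) / (max - min)
= (47 - 4) / 69
= 43 / 69
= 0.6232

0.6232


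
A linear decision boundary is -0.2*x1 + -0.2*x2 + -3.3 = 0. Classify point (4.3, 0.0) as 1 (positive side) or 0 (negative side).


Compute -0.2 * 4.3 + -0.2 * 0.0 + -3.3
= -0.86 + -0.0 + -3.3
= -4.16
Since -4.16 < 0, the point is on the negative side.

0


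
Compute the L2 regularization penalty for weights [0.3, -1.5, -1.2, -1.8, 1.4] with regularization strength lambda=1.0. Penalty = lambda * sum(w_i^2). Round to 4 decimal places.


Squaring each weight:
0.3^2 = 0.09
(-1.5)^2 = 2.25
(-1.2)^2 = 1.44
(-1.8)^2 = 3.24
1.4^2 = 1.96
Sum of squares = 8.98
Penalty = 1.0 * 8.98 = 8.9800

8.9800


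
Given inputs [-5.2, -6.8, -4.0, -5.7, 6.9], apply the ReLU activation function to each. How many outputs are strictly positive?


ReLU(x) = max(0, x) for each element:
ReLU(-5.2) = 0
ReLU(-6.8) = 0
ReLU(-4.0) = 0
ReLU(-5.7) = 0
ReLU(6.9) = 6.9
Active neurons (>0): 1

1


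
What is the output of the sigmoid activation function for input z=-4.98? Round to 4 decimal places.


sigmoid(z) = 1 / (1 + exp(-z))
exp(-(-4.98)) = exp(4.98) = 145.4744
1 + 145.4744 = 146.4744
1 / 146.4744 = 0.0068

0.0068


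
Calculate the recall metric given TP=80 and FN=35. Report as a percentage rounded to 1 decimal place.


Recall = TP / (TP + FN) * 100
= 80 / (80 + 35)
= 80 / 115
= 0.6957
= 69.6%

69.6


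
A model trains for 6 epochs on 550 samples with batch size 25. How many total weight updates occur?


Iterations per epoch = 550 / 25 = 22
Total updates = iterations_per_epoch * epochs
= 22 * 6
= 132

132


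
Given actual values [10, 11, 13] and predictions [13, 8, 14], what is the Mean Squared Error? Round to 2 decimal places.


Differences: [-3, 3, -1]
Squared errors: [9, 9, 1]
Sum of squared errors = 19
MSE = 19 / 3 = 6.33

6.33


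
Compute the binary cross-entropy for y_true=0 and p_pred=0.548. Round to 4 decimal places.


For y=0: Loss = -log(1-p)
= -log(1 - 0.548)
= -log(0.452)
= -(-0.7941)
= 0.7941

0.7941


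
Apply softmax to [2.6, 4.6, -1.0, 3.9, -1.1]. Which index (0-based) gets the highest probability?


Softmax is a monotonic transformation, so it preserves the argmax.
We need to find the index of the maximum logit.
Index 0: 2.6
Index 1: 4.6
Index 2: -1.0
Index 3: 3.9
Index 4: -1.1
Maximum logit = 4.6 at index 1

1


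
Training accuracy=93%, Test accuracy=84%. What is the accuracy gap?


Gap = train_accuracy - test_accuracy
= 93 - 84
= 9%
This moderate gap may indicate mild overfitting.

9


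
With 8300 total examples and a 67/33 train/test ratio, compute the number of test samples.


Train samples = 8300 * 67% = 5561
Test samples = 8300 - 5561
= 2739

2739


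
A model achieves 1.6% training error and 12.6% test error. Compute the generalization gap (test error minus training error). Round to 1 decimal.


Generalization gap = test_error - train_error
= 12.6 - 1.6
= 11.0%
A large gap suggests overfitting.

11.0


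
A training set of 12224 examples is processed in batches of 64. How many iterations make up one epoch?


Iterations per epoch = dataset_size / batch_size
= 12224 / 64
= 191

191


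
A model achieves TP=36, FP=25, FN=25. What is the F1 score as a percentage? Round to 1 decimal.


Precision = TP / (TP + FP) = 36 / 61 = 0.5902
Recall = TP / (TP + FN) = 36 / 61 = 0.5902
F1 = 2 * P * R / (P + R)
= 2 * 0.5902 * 0.5902 / (0.5902 + 0.5902)
= 0.6966 / 1.1803
= 0.5902
As percentage: 59.0%

59.0


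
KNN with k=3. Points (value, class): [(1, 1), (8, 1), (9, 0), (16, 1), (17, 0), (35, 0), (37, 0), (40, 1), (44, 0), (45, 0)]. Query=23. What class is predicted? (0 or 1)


Distances from query 23:
Point 17 (class 0): distance = 6
Point 16 (class 1): distance = 7
Point 35 (class 0): distance = 12
K=3 nearest neighbors: classes = [0, 1, 0]
Votes for class 1: 1 / 3
Majority vote => class 0

0


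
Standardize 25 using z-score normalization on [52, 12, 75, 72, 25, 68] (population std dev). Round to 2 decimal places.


Mean = (52 + 12 + 75 + 72 + 25 + 68) / 6 = 50.6667
Variance = sum((x_i - mean)^2) / n = 583.8889
Std = sqrt(583.8889) = 24.1638
Z = (x - mean) / std
= (25 - 50.6667) / 24.1638
= -25.6667 / 24.1638
= -1.06

-1.06


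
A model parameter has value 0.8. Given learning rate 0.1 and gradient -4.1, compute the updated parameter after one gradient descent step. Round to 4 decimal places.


w_new = w_old - lr * gradient
= 0.8 - 0.1 * -4.1
= 0.8 - (-0.41)
= 1.2100

1.2100


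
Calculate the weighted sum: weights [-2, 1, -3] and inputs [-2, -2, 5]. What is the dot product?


Element-wise products:
-2 * -2 = 4
1 * -2 = -2
-3 * 5 = -15
Sum = 4 + -2 + -15
= -13

-13


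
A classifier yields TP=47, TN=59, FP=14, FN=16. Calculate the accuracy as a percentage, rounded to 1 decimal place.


Accuracy = (TP + TN) / (TP + TN + FP + FN) * 100
= (47 + 59) / (47 + 59 + 14 + 16)
= 106 / 136
= 0.7794
= 77.9%

77.9


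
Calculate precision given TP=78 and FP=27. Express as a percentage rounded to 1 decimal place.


Precision = TP / (TP + FP) * 100
= 78 / (78 + 27)
= 78 / 105
= 0.7429
= 74.3%

74.3


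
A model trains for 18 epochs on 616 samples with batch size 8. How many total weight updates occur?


Iterations per epoch = 616 / 8 = 77
Total updates = iterations_per_epoch * epochs
= 77 * 18
= 1386

1386


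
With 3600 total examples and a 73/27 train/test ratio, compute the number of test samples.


Train samples = 3600 * 73% = 2628
Test samples = 3600 - 2628
= 972

972


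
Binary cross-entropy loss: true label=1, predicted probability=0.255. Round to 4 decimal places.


For y=1: Loss = -log(p)
= -log(0.255)
= -(-1.3665)
= 1.3665

1.3665


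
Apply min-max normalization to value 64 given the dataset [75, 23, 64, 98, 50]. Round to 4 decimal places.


Min = 23, Max = 98
Range = 98 - 23 = 75
Scaled = (x - min) / (max - min)
= (64 - 23) / 75
= 41 / 75
= 0.5467

0.5467


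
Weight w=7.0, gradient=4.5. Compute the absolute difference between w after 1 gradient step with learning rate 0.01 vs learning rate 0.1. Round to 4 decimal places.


With lr=0.01: w_new = 7.0 - 0.01 * 4.5 = 6.955
With lr=0.1: w_new = 7.0 - 0.1 * 4.5 = 6.55
Absolute difference = |6.955 - 6.55|
= 0.4050

0.4050


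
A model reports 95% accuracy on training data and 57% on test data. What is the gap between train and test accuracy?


Gap = train_accuracy - test_accuracy
= 95 - 57
= 38%
This large gap strongly indicates overfitting.

38


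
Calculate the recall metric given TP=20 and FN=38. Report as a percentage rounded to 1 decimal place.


Recall = TP / (TP + FN) * 100
= 20 / (20 + 38)
= 20 / 58
= 0.3448
= 34.5%

34.5


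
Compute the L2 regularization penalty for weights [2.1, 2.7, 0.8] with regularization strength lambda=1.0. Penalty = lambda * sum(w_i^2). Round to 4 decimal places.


Squaring each weight:
2.1^2 = 4.41
2.7^2 = 7.29
0.8^2 = 0.64
Sum of squares = 12.34
Penalty = 1.0 * 12.34 = 12.3400

12.3400


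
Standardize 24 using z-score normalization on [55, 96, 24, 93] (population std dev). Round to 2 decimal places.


Mean = (55 + 96 + 24 + 93) / 4 = 67.0
Variance = sum((x_i - mean)^2) / n = 877.5
Std = sqrt(877.5) = 29.6226
Z = (x - mean) / std
= (24 - 67.0) / 29.6226
= -43.0 / 29.6226
= -1.45

-1.45


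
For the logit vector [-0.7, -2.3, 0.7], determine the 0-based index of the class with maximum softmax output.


Softmax is a monotonic transformation, so it preserves the argmax.
We need to find the index of the maximum logit.
Index 0: -0.7
Index 1: -2.3
Index 2: 0.7
Maximum logit = 0.7 at index 2

2


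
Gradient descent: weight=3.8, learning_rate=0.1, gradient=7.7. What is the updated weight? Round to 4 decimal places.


w_new = w_old - lr * gradient
= 3.8 - 0.1 * 7.7
= 3.8 - (0.77)
= 3.0300

3.0300


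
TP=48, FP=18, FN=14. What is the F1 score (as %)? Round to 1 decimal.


Precision = TP / (TP + FP) = 48 / 66 = 0.7273
Recall = TP / (TP + FN) = 48 / 62 = 0.7742
F1 = 2 * P * R / (P + R)
= 2 * 0.7273 * 0.7742 / (0.7273 + 0.7742)
= 1.1261 / 1.5015
= 0.75
As percentage: 75.0%

75.0


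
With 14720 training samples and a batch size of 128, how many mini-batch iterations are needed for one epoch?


Iterations per epoch = dataset_size / batch_size
= 14720 / 128
= 115

115


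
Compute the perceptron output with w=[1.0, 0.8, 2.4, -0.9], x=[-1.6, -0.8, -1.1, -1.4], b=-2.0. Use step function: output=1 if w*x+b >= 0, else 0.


z = w . x + b
= 1.0*-1.6 + 0.8*-0.8 + 2.4*-1.1 + -0.9*-1.4 + -2.0
= -1.6 + -0.64 + -2.64 + 1.26 + -2.0
= -3.62 + -2.0
= -5.62
Since z = -5.62 < 0, output = 0

0


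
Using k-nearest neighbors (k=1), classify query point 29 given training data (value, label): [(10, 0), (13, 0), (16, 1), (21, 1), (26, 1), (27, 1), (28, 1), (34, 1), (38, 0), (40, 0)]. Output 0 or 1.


Distances from query 29:
Point 28 (class 1): distance = 1
K=1 nearest neighbors: classes = [1]
Votes for class 1: 1 / 1
Majority vote => class 1

1


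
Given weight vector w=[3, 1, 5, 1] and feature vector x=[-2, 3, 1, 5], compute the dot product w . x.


Element-wise products:
3 * -2 = -6
1 * 3 = 3
5 * 1 = 5
1 * 5 = 5
Sum = -6 + 3 + 5 + 5
= 7

7


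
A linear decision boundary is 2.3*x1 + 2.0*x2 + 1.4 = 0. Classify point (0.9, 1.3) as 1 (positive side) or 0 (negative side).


Compute 2.3 * 0.9 + 2.0 * 1.3 + 1.4
= 2.07 + 2.6 + 1.4
= 6.07
Since 6.07 >= 0, the point is on the positive side.

1


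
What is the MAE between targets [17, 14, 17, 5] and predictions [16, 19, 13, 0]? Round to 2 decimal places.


Absolute errors: [1, 5, 4, 5]
Sum of absolute errors = 15
MAE = 15 / 4 = 3.75

3.75


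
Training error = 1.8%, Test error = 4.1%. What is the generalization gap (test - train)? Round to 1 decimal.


Generalization gap = test_error - train_error
= 4.1 - 1.8
= 2.3%
A moderate gap.

2.3


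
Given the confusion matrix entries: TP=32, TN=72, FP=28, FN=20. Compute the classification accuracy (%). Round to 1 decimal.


Accuracy = (TP + TN) / (TP + TN + FP + FN) * 100
= (32 + 72) / (32 + 72 + 28 + 20)
= 104 / 152
= 0.6842
= 68.4%

68.4


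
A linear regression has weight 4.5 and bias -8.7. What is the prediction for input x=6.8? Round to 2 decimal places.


y = 4.5 * 6.8 + (-8.7)
= 30.6 + (-8.7)
= 21.90

21.90


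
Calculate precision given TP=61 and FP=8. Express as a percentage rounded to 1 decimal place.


Precision = TP / (TP + FP) * 100
= 61 / (61 + 8)
= 61 / 69
= 0.8841
= 88.4%

88.4


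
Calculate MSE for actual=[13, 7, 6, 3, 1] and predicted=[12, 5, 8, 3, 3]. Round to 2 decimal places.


Differences: [1, 2, -2, 0, -2]
Squared errors: [1, 4, 4, 0, 4]
Sum of squared errors = 13
MSE = 13 / 5 = 2.60

2.60


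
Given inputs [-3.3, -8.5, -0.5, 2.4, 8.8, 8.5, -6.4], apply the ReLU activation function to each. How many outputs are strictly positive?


ReLU(x) = max(0, x) for each element:
ReLU(-3.3) = 0
ReLU(-8.5) = 0
ReLU(-0.5) = 0
ReLU(2.4) = 2.4
ReLU(8.8) = 8.8
ReLU(8.5) = 8.5
ReLU(-6.4) = 0
Active neurons (>0): 3

3


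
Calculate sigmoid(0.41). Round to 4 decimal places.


sigmoid(z) = 1 / (1 + exp(-z))
exp(-(0.41)) = exp(-0.41) = 0.6636
1 + 0.6636 = 1.6637
1 / 1.6637 = 0.6011

0.6011


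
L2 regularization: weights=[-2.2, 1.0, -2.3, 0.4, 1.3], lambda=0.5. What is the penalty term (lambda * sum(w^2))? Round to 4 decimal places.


Squaring each weight:
(-2.2)^2 = 4.84
1.0^2 = 1.0
(-2.3)^2 = 5.29
0.4^2 = 0.16
1.3^2 = 1.69
Sum of squares = 12.98
Penalty = 0.5 * 12.98 = 6.4900

6.4900


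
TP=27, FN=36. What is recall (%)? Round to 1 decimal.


Recall = TP / (TP + FN) * 100
= 27 / (27 + 36)
= 27 / 63
= 0.4286
= 42.9%

42.9


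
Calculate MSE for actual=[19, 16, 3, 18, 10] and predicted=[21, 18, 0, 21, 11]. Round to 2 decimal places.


Differences: [-2, -2, 3, -3, -1]
Squared errors: [4, 4, 9, 9, 1]
Sum of squared errors = 27
MSE = 27 / 5 = 5.40

5.40


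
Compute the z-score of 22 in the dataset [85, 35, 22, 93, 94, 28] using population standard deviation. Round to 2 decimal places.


Mean = (85 + 35 + 22 + 93 + 94 + 28) / 6 = 59.5
Variance = sum((x_i - mean)^2) / n = 993.5833
Std = sqrt(993.5833) = 31.5212
Z = (x - mean) / std
= (22 - 59.5) / 31.5212
= -37.5 / 31.5212
= -1.19

-1.19


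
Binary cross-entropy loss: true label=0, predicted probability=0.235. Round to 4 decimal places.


For y=0: Loss = -log(1-p)
= -log(1 - 0.235)
= -log(0.765)
= -(-0.2679)
= 0.2679

0.2679


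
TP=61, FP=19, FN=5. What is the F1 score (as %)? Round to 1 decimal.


Precision = TP / (TP + FP) = 61 / 80 = 0.7625
Recall = TP / (TP + FN) = 61 / 66 = 0.9242
F1 = 2 * P * R / (P + R)
= 2 * 0.7625 * 0.9242 / (0.7625 + 0.9242)
= 1.4095 / 1.6867
= 0.8356
As percentage: 83.6%

83.6


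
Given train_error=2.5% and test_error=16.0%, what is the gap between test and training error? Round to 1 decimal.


Generalization gap = test_error - train_error
= 16.0 - 2.5
= 13.5%
A large gap suggests overfitting.

13.5


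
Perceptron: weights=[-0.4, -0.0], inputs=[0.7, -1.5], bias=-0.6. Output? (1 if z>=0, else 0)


z = w . x + b
= -0.4*0.7 + -0.0*-1.5 + -0.6
= -0.28 + 0.0 + -0.6
= -0.28 + -0.6
= -0.88
Since z = -0.88 < 0, output = 0

0


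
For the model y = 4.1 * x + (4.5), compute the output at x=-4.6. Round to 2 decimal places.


y = 4.1 * -4.6 + (4.5)
= -18.86 + (4.5)
= -14.36

-14.36


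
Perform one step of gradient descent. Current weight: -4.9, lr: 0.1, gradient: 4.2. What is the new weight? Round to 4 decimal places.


w_new = w_old - lr * gradient
= -4.9 - 0.1 * 4.2
= -4.9 - (0.42)
= -5.3200

-5.3200


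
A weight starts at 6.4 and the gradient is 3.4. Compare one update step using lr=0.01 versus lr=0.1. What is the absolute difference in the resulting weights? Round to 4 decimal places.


With lr=0.01: w_new = 6.4 - 0.01 * 3.4 = 6.366
With lr=0.1: w_new = 6.4 - 0.1 * 3.4 = 6.06
Absolute difference = |6.366 - 6.06|
= 0.3060

0.3060


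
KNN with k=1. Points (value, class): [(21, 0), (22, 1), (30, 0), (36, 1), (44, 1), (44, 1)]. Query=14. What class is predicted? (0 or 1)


Distances from query 14:
Point 21 (class 0): distance = 7
K=1 nearest neighbors: classes = [0]
Votes for class 1: 0 / 1
Majority vote => class 0

0


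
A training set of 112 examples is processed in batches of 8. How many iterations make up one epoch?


Iterations per epoch = dataset_size / batch_size
= 112 / 8
= 14

14


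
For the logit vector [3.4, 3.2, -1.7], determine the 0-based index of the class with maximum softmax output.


Softmax is a monotonic transformation, so it preserves the argmax.
We need to find the index of the maximum logit.
Index 0: 3.4
Index 1: 3.2
Index 2: -1.7
Maximum logit = 3.4 at index 0

0


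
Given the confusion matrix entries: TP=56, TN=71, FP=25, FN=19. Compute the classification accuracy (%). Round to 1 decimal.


Accuracy = (TP + TN) / (TP + TN + FP + FN) * 100
= (56 + 71) / (56 + 71 + 25 + 19)
= 127 / 171
= 0.7427
= 74.3%

74.3


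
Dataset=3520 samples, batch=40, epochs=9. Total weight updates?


Iterations per epoch = 3520 / 40 = 88
Total updates = iterations_per_epoch * epochs
= 88 * 9
= 792

792


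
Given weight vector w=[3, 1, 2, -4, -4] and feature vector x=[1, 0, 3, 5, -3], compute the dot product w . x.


Element-wise products:
3 * 1 = 3
1 * 0 = 0
2 * 3 = 6
-4 * 5 = -20
-4 * -3 = 12
Sum = 3 + 0 + 6 + -20 + 12
= 1

1


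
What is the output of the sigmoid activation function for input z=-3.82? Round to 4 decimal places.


sigmoid(z) = 1 / (1 + exp(-z))
exp(-(-3.82)) = exp(3.82) = 45.6042
1 + 45.6042 = 46.6042
1 / 46.6042 = 0.0215

0.0215


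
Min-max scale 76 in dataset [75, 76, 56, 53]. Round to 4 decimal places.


Min = 53, Max = 76
Range = 76 - 53 = 23
Scaled = (x - min) / (max - min)
= (76 - 53) / 23
= 23 / 23
= 1.0000

1.0000


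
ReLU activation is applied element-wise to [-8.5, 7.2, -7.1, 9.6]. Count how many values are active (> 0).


ReLU(x) = max(0, x) for each element:
ReLU(-8.5) = 0
ReLU(7.2) = 7.2
ReLU(-7.1) = 0
ReLU(9.6) = 9.6
Active neurons (>0): 2

2


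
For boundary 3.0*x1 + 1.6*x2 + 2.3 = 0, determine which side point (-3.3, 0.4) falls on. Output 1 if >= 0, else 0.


Compute 3.0 * -3.3 + 1.6 * 0.4 + 2.3
= -9.9 + 0.64 + 2.3
= -6.96
Since -6.96 < 0, the point is on the negative side.

0


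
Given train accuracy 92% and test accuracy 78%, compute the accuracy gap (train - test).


Gap = train_accuracy - test_accuracy
= 92 - 78
= 14%
This gap suggests the model is overfitting.

14


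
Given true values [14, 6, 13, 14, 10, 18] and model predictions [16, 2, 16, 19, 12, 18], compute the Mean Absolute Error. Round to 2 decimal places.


Absolute errors: [2, 4, 3, 5, 2, 0]
Sum of absolute errors = 16
MAE = 16 / 6 = 2.67

2.67


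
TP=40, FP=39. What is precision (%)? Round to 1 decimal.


Precision = TP / (TP + FP) * 100
= 40 / (40 + 39)
= 40 / 79
= 0.5063
= 50.6%

50.6


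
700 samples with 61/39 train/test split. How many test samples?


Train samples = 700 * 61% = 427
Test samples = 700 - 427
= 273

273


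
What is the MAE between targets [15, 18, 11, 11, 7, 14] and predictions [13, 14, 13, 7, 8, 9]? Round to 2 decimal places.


Absolute errors: [2, 4, 2, 4, 1, 5]
Sum of absolute errors = 18
MAE = 18 / 6 = 3.00

3.00


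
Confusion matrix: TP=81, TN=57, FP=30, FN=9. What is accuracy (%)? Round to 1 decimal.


Accuracy = (TP + TN) / (TP + TN + FP + FN) * 100
= (81 + 57) / (81 + 57 + 30 + 9)
= 138 / 177
= 0.7797
= 78.0%

78.0


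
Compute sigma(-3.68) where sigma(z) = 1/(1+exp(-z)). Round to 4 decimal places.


sigmoid(z) = 1 / (1 + exp(-z))
exp(-(-3.68)) = exp(3.68) = 39.6464
1 + 39.6464 = 40.6464
1 / 40.6464 = 0.0246

0.0246


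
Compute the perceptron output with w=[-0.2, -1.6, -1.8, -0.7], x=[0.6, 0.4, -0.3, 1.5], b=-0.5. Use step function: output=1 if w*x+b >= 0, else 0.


z = w . x + b
= -0.2*0.6 + -1.6*0.4 + -1.8*-0.3 + -0.7*1.5 + -0.5
= -0.12 + -0.64 + 0.54 + -1.05 + -0.5
= -1.27 + -0.5
= -1.77
Since z = -1.77 < 0, output = 0

0


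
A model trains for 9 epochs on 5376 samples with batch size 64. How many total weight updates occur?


Iterations per epoch = 5376 / 64 = 84
Total updates = iterations_per_epoch * epochs
= 84 * 9
= 756

756


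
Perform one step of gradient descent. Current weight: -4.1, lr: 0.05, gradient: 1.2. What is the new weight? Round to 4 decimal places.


w_new = w_old - lr * gradient
= -4.1 - 0.05 * 1.2
= -4.1 - (0.06)
= -4.1600

-4.1600


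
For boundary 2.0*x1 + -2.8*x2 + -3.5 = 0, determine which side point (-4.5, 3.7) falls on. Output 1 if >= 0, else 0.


Compute 2.0 * -4.5 + -2.8 * 3.7 + -3.5
= -9.0 + -10.36 + -3.5
= -22.86
Since -22.86 < 0, the point is on the negative side.

0


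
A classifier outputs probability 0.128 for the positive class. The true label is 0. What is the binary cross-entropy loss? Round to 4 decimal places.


For y=0: Loss = -log(1-p)
= -log(1 - 0.128)
= -log(0.872)
= -(-0.137)
= 0.1370

0.1370


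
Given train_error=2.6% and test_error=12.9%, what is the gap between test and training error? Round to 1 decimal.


Generalization gap = test_error - train_error
= 12.9 - 2.6
= 10.3%
A large gap suggests overfitting.

10.3


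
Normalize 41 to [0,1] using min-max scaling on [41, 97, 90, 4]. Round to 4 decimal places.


Min = 4, Max = 97
Range = 97 - 4 = 93
Scaled = (x - min) / (max - min)
= (41 - 4) / 93
= 37 / 93
= 0.3978

0.3978


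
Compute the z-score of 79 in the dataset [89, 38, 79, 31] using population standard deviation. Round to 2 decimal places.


Mean = (89 + 38 + 79 + 31) / 4 = 59.25
Variance = sum((x_i - mean)^2) / n = 631.1875
Std = sqrt(631.1875) = 25.1234
Z = (x - mean) / std
= (79 - 59.25) / 25.1234
= 19.75 / 25.1234
= 0.79

0.79


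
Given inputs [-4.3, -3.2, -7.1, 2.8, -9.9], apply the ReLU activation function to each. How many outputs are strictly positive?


ReLU(x) = max(0, x) for each element:
ReLU(-4.3) = 0
ReLU(-3.2) = 0
ReLU(-7.1) = 0
ReLU(2.8) = 2.8
ReLU(-9.9) = 0
Active neurons (>0): 1

1


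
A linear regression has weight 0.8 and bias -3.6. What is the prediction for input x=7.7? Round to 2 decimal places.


y = 0.8 * 7.7 + (-3.6)
= 6.16 + (-3.6)
= 2.56

2.56


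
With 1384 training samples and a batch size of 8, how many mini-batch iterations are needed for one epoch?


Iterations per epoch = dataset_size / batch_size
= 1384 / 8
= 173

173


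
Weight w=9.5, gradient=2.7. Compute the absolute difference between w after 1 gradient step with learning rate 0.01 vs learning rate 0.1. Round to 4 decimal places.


With lr=0.01: w_new = 9.5 - 0.01 * 2.7 = 9.473
With lr=0.1: w_new = 9.5 - 0.1 * 2.7 = 9.23
Absolute difference = |9.473 - 9.23|
= 0.2430

0.2430


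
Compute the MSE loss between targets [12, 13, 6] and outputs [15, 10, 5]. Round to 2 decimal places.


Differences: [-3, 3, 1]
Squared errors: [9, 9, 1]
Sum of squared errors = 19
MSE = 19 / 3 = 6.33

6.33


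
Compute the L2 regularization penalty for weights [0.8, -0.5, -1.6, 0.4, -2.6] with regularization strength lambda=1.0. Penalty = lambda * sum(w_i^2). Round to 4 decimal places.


Squaring each weight:
0.8^2 = 0.64
(-0.5)^2 = 0.25
(-1.6)^2 = 2.56
0.4^2 = 0.16
(-2.6)^2 = 6.76
Sum of squares = 10.37
Penalty = 1.0 * 10.37 = 10.3700

10.3700


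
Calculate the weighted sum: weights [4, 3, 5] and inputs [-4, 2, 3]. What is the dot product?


Element-wise products:
4 * -4 = -16
3 * 2 = 6
5 * 3 = 15
Sum = -16 + 6 + 15
= 5

5


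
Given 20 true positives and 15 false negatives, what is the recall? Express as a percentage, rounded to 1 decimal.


Recall = TP / (TP + FN) * 100
= 20 / (20 + 15)
= 20 / 35
= 0.5714
= 57.1%

57.1


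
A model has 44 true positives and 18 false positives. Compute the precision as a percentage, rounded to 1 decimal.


Precision = TP / (TP + FP) * 100
= 44 / (44 + 18)
= 44 / 62
= 0.7097
= 71.0%

71.0


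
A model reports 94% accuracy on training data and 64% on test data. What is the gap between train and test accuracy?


Gap = train_accuracy - test_accuracy
= 94 - 64
= 30%
This large gap strongly indicates overfitting.

30


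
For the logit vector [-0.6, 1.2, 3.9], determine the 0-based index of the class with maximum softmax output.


Softmax is a monotonic transformation, so it preserves the argmax.
We need to find the index of the maximum logit.
Index 0: -0.6
Index 1: 1.2
Index 2: 3.9
Maximum logit = 3.9 at index 2

2


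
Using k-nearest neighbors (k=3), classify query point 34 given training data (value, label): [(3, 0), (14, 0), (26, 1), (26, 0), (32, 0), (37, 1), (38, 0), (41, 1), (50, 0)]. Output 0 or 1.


Distances from query 34:
Point 32 (class 0): distance = 2
Point 37 (class 1): distance = 3
Point 38 (class 0): distance = 4
K=3 nearest neighbors: classes = [0, 1, 0]
Votes for class 1: 1 / 3
Majority vote => class 0

0


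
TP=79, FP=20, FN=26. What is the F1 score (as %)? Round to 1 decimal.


Precision = TP / (TP + FP) = 79 / 99 = 0.798
Recall = TP / (TP + FN) = 79 / 105 = 0.7524
F1 = 2 * P * R / (P + R)
= 2 * 0.798 * 0.7524 / (0.798 + 0.7524)
= 1.2008 / 1.5504
= 0.7745
As percentage: 77.5%

77.5


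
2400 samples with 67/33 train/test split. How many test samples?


Train samples = 2400 * 67% = 1608
Test samples = 2400 - 1608
= 792

792


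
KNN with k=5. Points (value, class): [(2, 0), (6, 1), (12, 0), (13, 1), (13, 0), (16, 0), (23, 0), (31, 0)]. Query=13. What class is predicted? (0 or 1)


Distances from query 13:
Point 13 (class 0): distance = 0
Point 13 (class 1): distance = 0
Point 12 (class 0): distance = 1
Point 16 (class 0): distance = 3
Point 6 (class 1): distance = 7
K=5 nearest neighbors: classes = [0, 1, 0, 0, 1]
Votes for class 1: 2 / 5
Majority vote => class 0

0


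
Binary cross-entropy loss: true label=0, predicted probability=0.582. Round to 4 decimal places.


For y=0: Loss = -log(1-p)
= -log(1 - 0.582)
= -log(0.418)
= -(-0.8723)
= 0.8723

0.8723


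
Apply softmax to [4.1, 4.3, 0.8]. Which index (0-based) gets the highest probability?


Softmax is a monotonic transformation, so it preserves the argmax.
We need to find the index of the maximum logit.
Index 0: 4.1
Index 1: 4.3
Index 2: 0.8
Maximum logit = 4.3 at index 1

1


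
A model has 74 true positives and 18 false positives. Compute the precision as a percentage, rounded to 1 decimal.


Precision = TP / (TP + FP) * 100
= 74 / (74 + 18)
= 74 / 92
= 0.8043
= 80.4%

80.4


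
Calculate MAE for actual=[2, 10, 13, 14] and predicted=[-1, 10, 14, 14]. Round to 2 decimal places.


Absolute errors: [3, 0, 1, 0]
Sum of absolute errors = 4
MAE = 4 / 4 = 1.00

1.00


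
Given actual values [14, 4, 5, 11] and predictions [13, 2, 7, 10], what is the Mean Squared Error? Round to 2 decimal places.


Differences: [1, 2, -2, 1]
Squared errors: [1, 4, 4, 1]
Sum of squared errors = 10
MSE = 10 / 4 = 2.50

2.50


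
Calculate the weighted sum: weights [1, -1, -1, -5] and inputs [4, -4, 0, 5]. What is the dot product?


Element-wise products:
1 * 4 = 4
-1 * -4 = 4
-1 * 0 = 0
-5 * 5 = -25
Sum = 4 + 4 + 0 + -25
= -17

-17


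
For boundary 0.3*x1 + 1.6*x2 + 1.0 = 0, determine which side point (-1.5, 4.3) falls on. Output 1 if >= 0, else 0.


Compute 0.3 * -1.5 + 1.6 * 4.3 + 1.0
= -0.45 + 6.88 + 1.0
= 7.43
Since 7.43 >= 0, the point is on the positive side.

1


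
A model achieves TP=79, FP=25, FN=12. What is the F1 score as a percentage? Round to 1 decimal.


Precision = TP / (TP + FP) = 79 / 104 = 0.7596
Recall = TP / (TP + FN) = 79 / 91 = 0.8681
F1 = 2 * P * R / (P + R)
= 2 * 0.7596 * 0.8681 / (0.7596 + 0.8681)
= 1.3189 / 1.6277
= 0.8103
As percentage: 81.0%

81.0


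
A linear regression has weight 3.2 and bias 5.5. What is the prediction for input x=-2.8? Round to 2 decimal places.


y = 3.2 * -2.8 + (5.5)
= -8.96 + (5.5)
= -3.46

-3.46


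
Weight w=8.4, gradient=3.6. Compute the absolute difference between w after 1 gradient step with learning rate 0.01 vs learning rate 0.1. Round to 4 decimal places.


With lr=0.01: w_new = 8.4 - 0.01 * 3.6 = 8.364
With lr=0.1: w_new = 8.4 - 0.1 * 3.6 = 8.04
Absolute difference = |8.364 - 8.04|
= 0.3240

0.3240


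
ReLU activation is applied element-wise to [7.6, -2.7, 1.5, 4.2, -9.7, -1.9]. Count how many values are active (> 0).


ReLU(x) = max(0, x) for each element:
ReLU(7.6) = 7.6
ReLU(-2.7) = 0
ReLU(1.5) = 1.5
ReLU(4.2) = 4.2
ReLU(-9.7) = 0
ReLU(-1.9) = 0
Active neurons (>0): 3

3


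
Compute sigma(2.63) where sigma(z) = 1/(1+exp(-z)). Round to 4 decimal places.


sigmoid(z) = 1 / (1 + exp(-z))
exp(-(2.63)) = exp(-2.63) = 0.0721
1 + 0.0721 = 1.0721
1 / 1.0721 = 0.9328

0.9328


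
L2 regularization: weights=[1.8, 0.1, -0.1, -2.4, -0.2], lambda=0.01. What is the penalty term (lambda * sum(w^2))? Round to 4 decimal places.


Squaring each weight:
1.8^2 = 3.24
0.1^2 = 0.01
(-0.1)^2 = 0.01
(-2.4)^2 = 5.76
(-0.2)^2 = 0.04
Sum of squares = 9.06
Penalty = 0.01 * 9.06 = 0.0906

0.0906
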